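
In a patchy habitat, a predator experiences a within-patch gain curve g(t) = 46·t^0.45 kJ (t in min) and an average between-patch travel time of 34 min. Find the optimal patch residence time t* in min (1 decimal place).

By the marginal value theorem, leave when the instantaneous gain rate g'(t) equals the habitat-wide average g(t)/(T + t).
g'(t) = 0.45·46·t^-0.55. Setting 0.45·46·t^-0.55 = 46·t^0.45/(34+t) gives 0.45(34+t) = t, so 0.55·t = 0.45×34.
t* = 0.45×34/0.55 = 27.82 min.

27.8 min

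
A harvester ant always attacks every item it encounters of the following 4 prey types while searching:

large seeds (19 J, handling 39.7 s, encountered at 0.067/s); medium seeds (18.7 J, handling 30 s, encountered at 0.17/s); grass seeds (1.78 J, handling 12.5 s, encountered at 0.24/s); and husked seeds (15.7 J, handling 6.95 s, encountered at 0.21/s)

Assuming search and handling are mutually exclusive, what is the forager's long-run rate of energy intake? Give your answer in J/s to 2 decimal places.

R = (0.067×19 + 0.17×18.7 + 0.24×1.78 + 0.21×15.7) / (1 + 0.067×39.7 + 0.17×30 + 0.24×12.5 + 0.21×6.95) = 8.176/13.22 = 0.6185 J/s.

0.62 J/s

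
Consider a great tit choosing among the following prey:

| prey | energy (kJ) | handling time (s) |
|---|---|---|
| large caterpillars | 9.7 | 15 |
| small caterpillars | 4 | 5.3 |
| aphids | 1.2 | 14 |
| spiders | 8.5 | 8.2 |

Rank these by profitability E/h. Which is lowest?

aphids

In descending order of E/h:
spiders: 8.5/8.2 = 1.04 kJ/s
small caterpillars: 4/5.3 = 0.755 kJ/s
large caterpillars: 9.7/15 = 0.647 kJ/s
aphids: 1.2/14 = 0.0857 kJ/s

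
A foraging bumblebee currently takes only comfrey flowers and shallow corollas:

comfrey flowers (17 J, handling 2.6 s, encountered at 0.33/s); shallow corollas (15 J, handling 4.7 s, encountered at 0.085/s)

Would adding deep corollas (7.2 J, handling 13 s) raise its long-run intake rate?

Intake rate on the current diet: R = (0.33×17 + 0.085×15) / (1 + 0.33×2.6 + 0.085×4.7) = 6.885/2.258 = 3.05 J/s.
Profitability of deep corollas: 7.2/13 = 0.5538 J/s.
0.5538 < 3.05, so adding deep corollas would lower the average — exclude it.

No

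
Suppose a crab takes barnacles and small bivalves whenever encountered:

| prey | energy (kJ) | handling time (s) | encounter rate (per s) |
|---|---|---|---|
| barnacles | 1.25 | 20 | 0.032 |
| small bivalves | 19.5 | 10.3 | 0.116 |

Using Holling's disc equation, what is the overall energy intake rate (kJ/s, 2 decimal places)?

R = Σλ_iE_i / (1 + Σλ_ih_i)
Numerator: 0.032×1.25 + 0.116×19.5 = 2.302
Denominator: 1 + 0.032×20 + 0.116×10.3 = 2.835
R = 2.302/2.835 = 0.8121 kJ/s

0.81 kJ/s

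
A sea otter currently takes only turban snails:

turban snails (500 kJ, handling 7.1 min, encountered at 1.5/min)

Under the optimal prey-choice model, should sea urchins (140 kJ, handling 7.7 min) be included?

No

Current rate: (1.5×500)/(1 + 1.5×7.1) = 64.38 kJ/min.
sea urchins: E/h = 140/7.7 = 18.18 kJ/min.
Since 18.18 < R, time spent handling sea urchins is better spent searching.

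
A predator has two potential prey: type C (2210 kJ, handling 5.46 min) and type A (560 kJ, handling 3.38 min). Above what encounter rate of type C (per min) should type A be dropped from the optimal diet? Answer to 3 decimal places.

0.127 per min

At the threshold, the rate on type C alone equals the profitability of type A: λ·2210/(1 + λ·5.46) = 560/3.38 = 165.7.
Rearranging, λ(2210 − 165.7×5.46) = 165.7, so λ = 165.7/1305 = 0.1269 per min.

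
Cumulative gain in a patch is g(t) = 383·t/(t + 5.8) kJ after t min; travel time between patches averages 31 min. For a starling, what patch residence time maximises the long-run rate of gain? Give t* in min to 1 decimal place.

By the marginal value theorem, leave when the instantaneous gain rate g'(t) equals the habitat-wide average g(t)/(T + t).
g'(t) = 383·5.8/(t + 5.8)². Setting 383·5.8/(t+5.8)² = 383t/[(t+5.8)(31+t)] gives 5.8(31+t) = t(t+5.8), so t² = 5.8×31 = 179.8.
t* = √179.8 = 13.41 min.

13.4 min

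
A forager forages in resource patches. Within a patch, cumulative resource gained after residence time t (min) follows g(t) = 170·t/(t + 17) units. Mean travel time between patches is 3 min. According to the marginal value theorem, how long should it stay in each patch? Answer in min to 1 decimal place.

Optimal t* satisfies g'(t*) = g(t*)/(T + t*).
g'(t) = 170·17/(t + 17)². Setting 170·17/(t+17)² = 170t/[(t+17)(3+t)] gives 17(3+t) = t(t+17), so t² = 17×3 = 51.
t* = √51 = 7.141 min.

7.1 min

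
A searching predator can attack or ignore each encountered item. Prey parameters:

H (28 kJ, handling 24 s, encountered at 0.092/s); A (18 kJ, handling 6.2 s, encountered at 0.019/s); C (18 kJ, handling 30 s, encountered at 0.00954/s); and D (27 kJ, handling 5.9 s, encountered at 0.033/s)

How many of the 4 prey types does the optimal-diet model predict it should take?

3

E/h in descending order: D 4.58, A 2.9, H 1.17, C 0.6 kJ/s. The optimal diet is the largest prefix of this list for which every included type satisfies E_i/h_i > R on the types above it.
Rate on top 1: 0.7458. A: 2.9 > 0.7458 → include.
Rate on top 2: 0.9394. H: 1.17 > 0.9394 → include.
Rate on top 3: 1.082. C: 0.6 < 1.082 → exclude; stop.
Optimal diet: D, A, H — 3 of 4 types.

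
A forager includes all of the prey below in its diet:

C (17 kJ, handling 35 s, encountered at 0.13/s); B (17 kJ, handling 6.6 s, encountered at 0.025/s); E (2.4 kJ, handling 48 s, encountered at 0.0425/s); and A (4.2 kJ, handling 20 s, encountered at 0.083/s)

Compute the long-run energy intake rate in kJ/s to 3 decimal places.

Energy encountered per unit search time: 0.13×17 + 0.025×17 + 0.0425×2.4 + 0.083×4.2 = 3.086 kJ/s.
Handling time per unit search time: 0.13×35 + 0.025×6.6 + 0.0425×48 + 0.083×20 = 8.415.
Rate = 3.086/(1 + 8.415) = 0.3277 kJ/s.

0.328 kJ/s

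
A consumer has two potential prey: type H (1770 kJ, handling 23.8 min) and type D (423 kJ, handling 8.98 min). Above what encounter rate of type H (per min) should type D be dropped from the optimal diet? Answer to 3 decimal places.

The zero-one rule: include type D iff E₂/h₂ > λE₁/(1+λh₁). Equality gives the switch point.
λE₁h₂ = E₂ + λE₂h₁ ⇒ λ = E₂/(E₁h₂ − E₂h₁) = 423/(1.589e+04 − 1.007e+04) = 0.07259 per min.

0.073 per min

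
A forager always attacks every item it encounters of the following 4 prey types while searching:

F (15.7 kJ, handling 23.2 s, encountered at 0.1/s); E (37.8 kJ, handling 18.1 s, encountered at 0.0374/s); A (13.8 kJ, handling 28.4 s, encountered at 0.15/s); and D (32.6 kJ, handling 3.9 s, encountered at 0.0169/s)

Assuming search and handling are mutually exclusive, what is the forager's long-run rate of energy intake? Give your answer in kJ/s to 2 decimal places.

R = (0.1×15.7 + 0.0374×37.8 + 0.15×13.8 + 0.0169×32.6) / (1 + 0.1×23.2 + 0.0374×18.1 + 0.15×28.4 + 0.0169×3.9) = 5.605/8.323 = 0.6734 kJ/s.

0.67 kJ/s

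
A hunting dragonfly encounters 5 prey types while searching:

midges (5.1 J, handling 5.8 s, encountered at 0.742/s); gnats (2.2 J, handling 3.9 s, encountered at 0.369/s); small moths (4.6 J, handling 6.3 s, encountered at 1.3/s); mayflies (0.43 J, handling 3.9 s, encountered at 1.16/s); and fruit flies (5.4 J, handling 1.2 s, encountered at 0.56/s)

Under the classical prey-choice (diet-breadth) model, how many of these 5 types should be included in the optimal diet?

1

Rank by E/h (J/s): fruit flies 4.5, midges 0.879, small moths 0.73, gnats 0.564, mayflies 0.11. Include each in turn until the next type's E/h falls below the running intake rate.
Rate on top 1: 1.809. midges: 0.879 < 1.809 → exclude; stop.
Optimal diet: fruit flies — 1 of 5 types.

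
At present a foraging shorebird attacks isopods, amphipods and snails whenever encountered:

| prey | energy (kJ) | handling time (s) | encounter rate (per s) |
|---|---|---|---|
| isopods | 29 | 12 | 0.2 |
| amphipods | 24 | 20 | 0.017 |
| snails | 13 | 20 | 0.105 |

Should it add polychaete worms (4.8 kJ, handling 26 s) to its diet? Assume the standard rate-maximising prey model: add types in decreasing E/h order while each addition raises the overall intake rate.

No

Current rate: (0.2×29 + 0.017×24 + 0.105×13)/(1 + 0.2×12 + 0.017×20 + 0.105×20) = 1.297 kJ/s.
Profitability of polychaete worms: 4.8/26 = 0.1846 kJ/s.
0.1846 < 1.297, so adding polychaete worms would lower the average — exclude it.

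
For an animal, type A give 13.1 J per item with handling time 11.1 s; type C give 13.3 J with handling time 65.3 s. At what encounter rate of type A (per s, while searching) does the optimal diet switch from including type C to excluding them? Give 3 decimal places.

0.019 per s

The zero-one rule: include type C iff E₂/h₂ > λE₁/(1+λh₁). Equality gives the switch point.
λE₁h₂ = E₂ + λE₂h₁ ⇒ λ = E₂/(E₁h₂ − E₂h₁) = 13.3/(855.4 − 147.6) = 0.01879 per s.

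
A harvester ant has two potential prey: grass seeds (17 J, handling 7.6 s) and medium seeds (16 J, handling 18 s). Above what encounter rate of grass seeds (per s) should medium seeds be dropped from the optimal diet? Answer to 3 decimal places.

0.087 per s

The zero-one rule: include medium seeds iff E₂/h₂ > λE₁/(1+λh₁). Equality gives the switch point.
λE₁h₂ = E₂ + λE₂h₁ ⇒ λ = E₂/(E₁h₂ − E₂h₁) = 16/(306 − 121.6) = 0.08677 per s.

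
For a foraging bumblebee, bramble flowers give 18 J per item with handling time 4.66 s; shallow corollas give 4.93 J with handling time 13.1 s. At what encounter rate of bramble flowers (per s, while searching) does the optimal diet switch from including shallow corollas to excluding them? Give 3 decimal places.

0.023 per s

At the threshold, the rate on bramble flowers alone equals the profitability of shallow corollas: λ·18/(1 + λ·4.66) = 4.93/13.1 = 0.3763.
Rearranging, λ(18 − 0.3763×4.66) = 0.3763, so λ = 0.3763/16.25 = 0.02316 per s.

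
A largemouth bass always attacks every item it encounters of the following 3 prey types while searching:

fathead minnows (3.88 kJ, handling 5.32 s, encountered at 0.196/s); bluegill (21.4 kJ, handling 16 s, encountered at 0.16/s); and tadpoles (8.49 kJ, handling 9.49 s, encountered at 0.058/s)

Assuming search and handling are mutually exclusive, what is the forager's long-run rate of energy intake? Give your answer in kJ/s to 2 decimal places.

0.91 kJ/s

R = (0.196×3.88 + 0.16×21.4 + 0.058×8.49) / (1 + 0.196×5.32 + 0.16×16 + 0.058×9.49) = 4.677/5.153 = 0.9076 kJ/s.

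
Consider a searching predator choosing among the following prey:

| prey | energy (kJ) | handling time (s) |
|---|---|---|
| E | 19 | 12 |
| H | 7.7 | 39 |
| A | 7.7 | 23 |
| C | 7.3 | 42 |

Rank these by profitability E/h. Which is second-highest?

A

In descending order of E/h:
E: 19/12 = 1.58 kJ/s
A: 7.7/23 = 0.335 kJ/s
H: 7.7/39 = 0.197 kJ/s
C: 7.3/42 = 0.174 kJ/s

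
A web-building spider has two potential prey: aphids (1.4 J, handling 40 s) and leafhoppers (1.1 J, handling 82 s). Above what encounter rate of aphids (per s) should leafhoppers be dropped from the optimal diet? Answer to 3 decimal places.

0.016 per s

Drop leafhoppers once their profitability E₂/h₂ falls below the rate achievable on aphids alone: E₂/h₂ = λE₁/(1 + λh₁).
Solve for λ: λE₁h₂ = E₂(1 + λh₁) → λ(E₁h₂ − E₂h₁) = E₂ → λ = E₂/(E₁h₂ − E₂h₁).
λ = 1.1/(1.4×82 − 1.1×40) = 1.1/70.8 = 0.01554 per s.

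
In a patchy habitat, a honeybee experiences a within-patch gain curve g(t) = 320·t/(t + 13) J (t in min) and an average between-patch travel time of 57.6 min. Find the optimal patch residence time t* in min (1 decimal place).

27.4 min

Maximise g(t)/(T+t): set derivative to zero → g'(t)(T+t) = g(t).
g'(t) = 320·13/(t + 13)². Setting 320·13/(t+13)² = 320t/[(t+13)(57.6+t)] gives 13(57.6+t) = t(t+13), so t² = 13×57.6 = 748.8.
t* = √748.8 = 27.36 min.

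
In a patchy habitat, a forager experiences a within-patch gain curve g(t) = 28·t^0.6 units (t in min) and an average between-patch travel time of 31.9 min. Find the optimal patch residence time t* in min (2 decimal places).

47.85 min

Maximise g(t)/(T+t): set derivative to zero → g'(t)(T+t) = g(t).
g'(t) = 0.6·28·t^-0.4. Setting 0.6·28·t^-0.4 = 28·t^0.6/(31.9+t) gives 0.6(31.9+t) = t, so 0.40·t = 0.6×31.9.
t* = 0.6×31.9/0.40 = 47.85 min.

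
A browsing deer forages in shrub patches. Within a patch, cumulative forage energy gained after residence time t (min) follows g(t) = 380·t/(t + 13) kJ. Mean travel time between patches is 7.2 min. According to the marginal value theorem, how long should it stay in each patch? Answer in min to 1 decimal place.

Maximise g(t)/(T+t): set derivative to zero → g'(t)(T+t) = g(t).
g'(t) = 380·13/(t + 13)². Setting 380·13/(t+13)² = 380t/[(t+13)(7.2+t)] gives 13(7.2+t) = t(t+13), so t² = 13×7.2 = 93.6.
t* = √93.6 = 9.675 min.

9.7 min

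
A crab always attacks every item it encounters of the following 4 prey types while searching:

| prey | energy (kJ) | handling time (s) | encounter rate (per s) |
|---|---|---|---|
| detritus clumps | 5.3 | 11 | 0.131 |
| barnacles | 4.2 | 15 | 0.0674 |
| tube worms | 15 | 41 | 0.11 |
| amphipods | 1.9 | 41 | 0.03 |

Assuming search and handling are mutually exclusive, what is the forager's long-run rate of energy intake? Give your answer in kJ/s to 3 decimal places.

0.292 kJ/s

Energy encountered per unit search time: 0.131×5.3 + 0.0674×4.2 + 0.11×15 + 0.03×1.9 = 2.684 kJ/s.
Handling time per unit search time: 0.131×11 + 0.0674×15 + 0.11×41 + 0.03×41 = 8.192.
Rate = 2.684/(1 + 8.192) = 0.292 kJ/s.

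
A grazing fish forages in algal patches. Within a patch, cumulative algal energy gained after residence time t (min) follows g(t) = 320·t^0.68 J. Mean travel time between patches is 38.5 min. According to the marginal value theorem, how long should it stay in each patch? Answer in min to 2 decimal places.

Optimal t* satisfies g'(t*) = g(t*)/(T + t*).
g'(t) = 0.68·320·t^-0.32. Setting 0.68·320·t^-0.32 = 320·t^0.68/(38.5+t) gives 0.68(38.5+t) = t, so 0.32·t = 0.68×38.5.
t* = 0.68×38.5/0.32 = 81.81 min.

81.81 min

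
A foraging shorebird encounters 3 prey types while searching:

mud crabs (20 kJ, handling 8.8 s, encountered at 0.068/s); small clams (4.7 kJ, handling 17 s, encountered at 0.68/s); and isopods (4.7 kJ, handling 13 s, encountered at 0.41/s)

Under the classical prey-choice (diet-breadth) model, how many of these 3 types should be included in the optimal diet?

Rank by E/h (kJ/s): mud crabs 2.27, isopods 0.362, small clams 0.276. Include each in turn until the next type's E/h falls below the running intake rate.
Rate on top 1: 0.8509. isopods: 0.362 < 0.8509 → exclude; stop.
Optimal diet: mud crabs — 1 of 3 types.

1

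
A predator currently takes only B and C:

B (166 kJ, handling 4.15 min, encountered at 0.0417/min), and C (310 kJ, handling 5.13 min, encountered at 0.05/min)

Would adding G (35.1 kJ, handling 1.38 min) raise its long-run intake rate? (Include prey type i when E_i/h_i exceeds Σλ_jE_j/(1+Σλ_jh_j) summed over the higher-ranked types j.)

Yes

Current rate: (0.0417×166 + 0.05×310)/(1 + 0.0417×4.15 + 0.05×5.13) = 15.68 kJ/min.
Profitability of G: 35.1/1.38 = 25.43 kJ/min.
Since 25.43 > R, including G increases the long-run rate.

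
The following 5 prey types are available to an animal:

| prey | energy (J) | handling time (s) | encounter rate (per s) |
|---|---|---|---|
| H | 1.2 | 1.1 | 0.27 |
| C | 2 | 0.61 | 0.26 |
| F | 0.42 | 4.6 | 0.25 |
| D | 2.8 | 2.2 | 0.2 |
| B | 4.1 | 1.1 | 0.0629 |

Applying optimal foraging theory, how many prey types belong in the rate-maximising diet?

Rank by E/h (J/s): B 3.73, C 3.28, D 1.27, H 1.09, F 0.0913. Include each in turn until the next type's E/h falls below the running intake rate.
Rate on top 1: 0.2412. C: 3.28 > 0.2412 → include.
Rate on top 2: 0.6336. D: 1.27 > 0.6336 → include.
Rate on top 3: 0.8022. H: 1.09 > 0.8022 → include.
Rate on top 4: 0.8458. F: 0.0913 < 0.8458 → exclude; stop.
Optimal diet: B, C, D, H — 4 of 5 types.

4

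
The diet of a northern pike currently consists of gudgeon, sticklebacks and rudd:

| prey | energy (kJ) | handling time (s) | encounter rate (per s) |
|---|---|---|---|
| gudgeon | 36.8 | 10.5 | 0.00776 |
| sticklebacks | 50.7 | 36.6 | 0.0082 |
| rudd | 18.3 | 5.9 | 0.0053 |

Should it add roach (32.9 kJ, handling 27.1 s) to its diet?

Yes

Intake rate on the current diet: R = (0.00776×36.8 + 0.0082×50.7 + 0.0053×18.3) / (1 + 0.00776×10.5 + 0.0082×36.6 + 0.0053×5.9) = 0.7983/1.413 = 0.565 kJ/s.
Profitability of roach: 32.9/27.1 = 1.214 kJ/s.
Since 1.214 > R, including roach increases the long-run rate.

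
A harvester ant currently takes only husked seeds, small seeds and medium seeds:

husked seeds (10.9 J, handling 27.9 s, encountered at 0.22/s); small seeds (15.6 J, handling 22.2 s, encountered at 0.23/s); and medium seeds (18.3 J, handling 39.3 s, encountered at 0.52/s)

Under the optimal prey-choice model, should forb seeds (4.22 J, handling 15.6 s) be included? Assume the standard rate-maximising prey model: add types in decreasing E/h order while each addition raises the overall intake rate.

On husked seeds, small seeds and medium seeds alone, R = ΣλE/(1+Σλh) = 15.5/32.68 = 0.4744 J/s.
Profitability of forb seeds: 4.22/15.6 = 0.2705 J/s.
0.2705 < 0.4744, so adding forb seeds would lower the average — exclude it.

No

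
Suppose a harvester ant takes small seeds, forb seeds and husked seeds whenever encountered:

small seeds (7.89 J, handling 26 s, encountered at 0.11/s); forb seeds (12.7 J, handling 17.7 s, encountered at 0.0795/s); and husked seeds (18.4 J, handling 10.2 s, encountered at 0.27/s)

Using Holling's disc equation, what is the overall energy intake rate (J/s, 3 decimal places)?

0.853 J/s

R = (0.11×7.89 + 0.0795×12.7 + 0.27×18.4) / (1 + 0.11×26 + 0.0795×17.7 + 0.27×10.2) = 6.846/8.021 = 0.8534 J/s.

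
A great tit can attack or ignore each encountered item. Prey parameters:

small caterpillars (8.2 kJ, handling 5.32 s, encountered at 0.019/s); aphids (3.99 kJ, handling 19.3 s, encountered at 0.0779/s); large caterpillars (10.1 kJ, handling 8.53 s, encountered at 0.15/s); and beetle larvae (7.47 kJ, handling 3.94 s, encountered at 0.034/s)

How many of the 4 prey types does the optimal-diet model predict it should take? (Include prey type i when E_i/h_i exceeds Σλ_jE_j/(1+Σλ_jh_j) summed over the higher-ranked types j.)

3

Rank by E/h (kJ/s): beetle larvae 1.9, small caterpillars 1.54, large caterpillars 1.18, aphids 0.207. Include each in turn until the next type's E/h falls below the running intake rate.
Rate on top 1: 0.224. small caterpillars: 1.54 > 0.224 → include.
Rate on top 2: 0.3318. large caterpillars: 1.18 > 0.3318 → include.
Rate on top 3: 0.7655. aphids: 0.207 < 0.7655 → exclude; stop.
Optimal diet: beetle larvae, small caterpillars, large caterpillars — 3 of 4 types.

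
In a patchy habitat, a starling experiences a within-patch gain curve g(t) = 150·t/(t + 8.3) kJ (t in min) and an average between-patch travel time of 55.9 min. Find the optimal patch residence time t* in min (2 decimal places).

21.54 min

Optimal t* satisfies g'(t*) = g(t*)/(T + t*).
g'(t) = 150·8.3/(t + 8.3)². Setting 150·8.3/(t+8.3)² = 150t/[(t+8.3)(55.9+t)] gives 8.3(55.9+t) = t(t+8.3), so t² = 8.3×55.9 = 464.
t* = √464 = 21.54 min.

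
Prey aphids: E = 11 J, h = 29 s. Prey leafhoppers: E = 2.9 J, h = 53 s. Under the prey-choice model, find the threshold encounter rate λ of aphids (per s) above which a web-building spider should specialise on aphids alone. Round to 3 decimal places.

At the threshold, the rate on aphids alone equals the profitability of leafhoppers: λ·11/(1 + λ·29) = 2.9/53 = 0.05472.
Rearranging, λ(11 − 0.05472×29) = 0.05472, so λ = 0.05472/9.413 = 0.005813 per s.

0.006 per s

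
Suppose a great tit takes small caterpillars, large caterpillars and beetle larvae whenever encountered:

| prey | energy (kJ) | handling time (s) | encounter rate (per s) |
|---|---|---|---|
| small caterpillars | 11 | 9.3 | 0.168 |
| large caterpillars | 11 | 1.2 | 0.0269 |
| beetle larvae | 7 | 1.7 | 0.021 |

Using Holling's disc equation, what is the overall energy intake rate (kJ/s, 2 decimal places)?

0.87 kJ/s

Energy encountered per unit search time: 0.168×11 + 0.0269×11 + 0.021×7 = 2.291 kJ/s.
Handling time per unit search time: 0.168×9.3 + 0.0269×1.2 + 0.021×1.7 = 1.63.
Rate = 2.291/(1 + 1.63) = 0.8709 kJ/s.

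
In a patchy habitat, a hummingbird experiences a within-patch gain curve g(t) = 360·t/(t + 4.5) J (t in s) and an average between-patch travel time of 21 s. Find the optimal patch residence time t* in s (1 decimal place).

Optimal t* satisfies g'(t*) = g(t*)/(T + t*).
g'(t) = 360·4.5/(t + 4.5)². Setting 360·4.5/(t+4.5)² = 360t/[(t+4.5)(21+t)] gives 4.5(21+t) = t(t+4.5), so t² = 4.5×21 = 94.5.
t* = √94.5 = 9.721 s.

9.7 s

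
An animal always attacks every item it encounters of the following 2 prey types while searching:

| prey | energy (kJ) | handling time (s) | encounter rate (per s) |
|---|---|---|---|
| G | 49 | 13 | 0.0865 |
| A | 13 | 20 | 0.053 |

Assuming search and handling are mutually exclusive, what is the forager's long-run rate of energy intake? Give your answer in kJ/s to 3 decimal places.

R = Σλ_iE_i / (1 + Σλ_ih_i)
Numerator: 0.0865×49 + 0.053×13 = 4.927
Denominator: 1 + 0.0865×13 + 0.053×20 = 3.184
R = 4.927/3.184 = 1.547 kJ/s

1.547 kJ/s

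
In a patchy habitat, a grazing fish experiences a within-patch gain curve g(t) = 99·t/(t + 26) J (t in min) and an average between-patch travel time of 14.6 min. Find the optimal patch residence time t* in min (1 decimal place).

Maximise g(t)/(T+t): set derivative to zero → g'(t)(T+t) = g(t).
g'(t) = 99·26/(t + 26)². Setting 99·26/(t+26)² = 99t/[(t+26)(14.6+t)] gives 26(14.6+t) = t(t+26), so t² = 26×14.6 = 379.6.
t* = √379.6 = 19.48 min.

19.5 min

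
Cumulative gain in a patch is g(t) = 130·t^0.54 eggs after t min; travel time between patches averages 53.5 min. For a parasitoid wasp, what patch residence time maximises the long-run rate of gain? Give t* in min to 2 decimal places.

Optimal t* satisfies g'(t*) = g(t*)/(T + t*).
g'(t) = 0.54·130·t^-0.46. Setting 0.54·130·t^-0.46 = 130·t^0.54/(53.5+t) gives 0.54(53.5+t) = t, so 0.46·t = 0.54×53.5.
t* = 0.54×53.5/0.46 = 62.8 min.

62.80 min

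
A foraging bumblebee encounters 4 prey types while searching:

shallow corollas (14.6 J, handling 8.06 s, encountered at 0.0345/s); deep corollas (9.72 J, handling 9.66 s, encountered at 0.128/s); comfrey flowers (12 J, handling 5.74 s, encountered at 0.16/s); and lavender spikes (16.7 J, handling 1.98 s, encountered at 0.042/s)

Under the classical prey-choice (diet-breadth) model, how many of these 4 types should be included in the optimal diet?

3

Profitabilities (E/h, J/s): lavender spikes 8.43, comfrey flowers 2.09, shallow corollas 1.81, deep corollas 1.01. Add prey in this order while the next type's profitability exceeds the intake rate on those already taken.
Rate on top 1: 0.6475. comfrey flowers: 2.09 > 0.6475 → include.
Rate on top 2: 1.31. shallow corollas: 1.81 > 1.31 → include.
Rate on top 3: 1.371. deep corollas: 1.01 < 1.371 → exclude; stop.
Optimal diet: lavender spikes, comfrey flowers, shallow corollas — 3 of 4 types.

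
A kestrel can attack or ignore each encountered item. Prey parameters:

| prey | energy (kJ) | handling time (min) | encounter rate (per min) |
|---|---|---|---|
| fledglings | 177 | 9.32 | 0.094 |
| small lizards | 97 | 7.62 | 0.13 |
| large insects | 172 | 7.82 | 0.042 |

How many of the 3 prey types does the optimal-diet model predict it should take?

E/h in descending order: large insects 22, fledglings 19, small lizards 12.7 kJ/min. The optimal diet is the largest prefix of this list for which every included type satisfies E_i/h_i > R on the types above it.
Rate on top 1: 5.438. fledglings: 19 > 5.438 → include.
Rate on top 2: 10.82. small lizards: 12.7 > 10.82 → include.
Optimal diet: large insects, fledglings, small lizards — 3 of 3 types.

3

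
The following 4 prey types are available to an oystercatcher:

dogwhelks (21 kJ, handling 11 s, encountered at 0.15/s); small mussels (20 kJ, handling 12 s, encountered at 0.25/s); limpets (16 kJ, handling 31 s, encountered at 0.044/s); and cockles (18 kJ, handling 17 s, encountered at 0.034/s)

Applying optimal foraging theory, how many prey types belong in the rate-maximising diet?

2

E/h in descending order: dogwhelks 1.91, small mussels 1.67, cockles 1.06, limpets 0.516 kJ/s. The optimal diet is the largest prefix of this list for which every included type satisfies E_i/h_i > R on the types above it.
Rate on top 1: 1.189. small mussels: 1.67 > 1.189 → include.
Rate on top 2: 1.442. cockles: 1.06 < 1.442 → exclude; stop.
Optimal diet: dogwhelks, small mussels — 2 of 4 types.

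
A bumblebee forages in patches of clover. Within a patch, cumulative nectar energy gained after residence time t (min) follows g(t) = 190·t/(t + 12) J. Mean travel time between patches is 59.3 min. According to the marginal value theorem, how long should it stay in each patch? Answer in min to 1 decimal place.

Maximise g(t)/(T+t): set derivative to zero → g'(t)(T+t) = g(t).
g'(t) = 190·12/(t + 12)². Setting 190·12/(t+12)² = 190t/[(t+12)(59.3+t)] gives 12(59.3+t) = t(t+12), so t² = 12×59.3 = 711.6.
t* = √711.6 = 26.68 min.

26.7 min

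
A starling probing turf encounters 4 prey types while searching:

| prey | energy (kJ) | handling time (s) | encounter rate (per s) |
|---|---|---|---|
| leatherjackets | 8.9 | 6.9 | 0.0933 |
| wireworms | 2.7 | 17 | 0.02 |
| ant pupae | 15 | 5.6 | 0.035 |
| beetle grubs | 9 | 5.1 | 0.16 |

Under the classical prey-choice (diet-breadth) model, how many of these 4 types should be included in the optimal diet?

E/h in descending order: ant pupae 2.68, beetle grubs 1.76, leatherjackets 1.29, wireworms 0.159 kJ/s. The optimal diet is the largest prefix of this list for which every included type satisfies E_i/h_i > R on the types above it.
Rate on top 1: 0.439. beetle grubs: 1.76 > 0.439 → include.
Rate on top 2: 0.9766. leatherjackets: 1.29 > 0.9766 → include.
Rate on top 3: 1.053. wireworms: 0.159 < 1.053 → exclude; stop.
Optimal diet: ant pupae, beetle grubs, leatherjackets — 3 of 4 types.

3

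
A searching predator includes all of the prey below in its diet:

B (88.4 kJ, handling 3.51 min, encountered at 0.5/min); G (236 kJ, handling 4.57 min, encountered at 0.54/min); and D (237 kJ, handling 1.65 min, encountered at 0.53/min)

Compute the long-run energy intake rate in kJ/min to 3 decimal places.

48.751 kJ/min

R = (0.5×88.4 + 0.54×236 + 0.53×237) / (1 + 0.5×3.51 + 0.54×4.57 + 0.53×1.65) = 297.2/6.097 = 48.75 kJ/min.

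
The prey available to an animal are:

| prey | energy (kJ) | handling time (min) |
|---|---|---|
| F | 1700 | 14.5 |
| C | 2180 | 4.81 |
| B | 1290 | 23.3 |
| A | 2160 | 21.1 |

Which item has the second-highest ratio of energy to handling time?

Profitability E/h (kJ/min): F = 1700/14.5 = 117, C = 2180/4.81 = 453, B = 1290/23.3 = 55.4, A = 2160/21.1 = 102.
Ranked: C > F > A > B.

F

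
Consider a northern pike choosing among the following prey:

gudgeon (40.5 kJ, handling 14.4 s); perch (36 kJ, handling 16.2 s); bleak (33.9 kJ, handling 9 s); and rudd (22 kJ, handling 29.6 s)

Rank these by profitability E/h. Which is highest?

Profitability E/h (kJ/s): gudgeon = 40.5/14.4 = 2.81, perch = 36/16.2 = 2.22, bleak = 33.9/9 = 3.77, rudd = 22/29.6 = 0.743.
Ranked: bleak > gudgeon > perch > rudd.

bleak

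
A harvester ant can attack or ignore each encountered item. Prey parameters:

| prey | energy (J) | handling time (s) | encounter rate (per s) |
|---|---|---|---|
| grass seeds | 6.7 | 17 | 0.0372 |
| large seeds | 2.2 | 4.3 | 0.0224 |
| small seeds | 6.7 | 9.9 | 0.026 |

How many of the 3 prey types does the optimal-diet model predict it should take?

3

E/h in descending order: small seeds 0.677, large seeds 0.512, grass seeds 0.394 J/s. The optimal diet is the largest prefix of this list for which every included type satisfies E_i/h_i > R on the types above it.
Rate on top 1: 0.1385. large seeds: 0.512 > 0.1385 → include.
Rate on top 2: 0.1651. grass seeds: 0.394 > 0.1651 → include.
Optimal diet: small seeds, large seeds, grass seeds — 3 of 3 types.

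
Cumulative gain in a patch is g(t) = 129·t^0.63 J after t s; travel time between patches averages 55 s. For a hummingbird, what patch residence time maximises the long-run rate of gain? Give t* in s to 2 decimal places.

93.65 s

Optimal t* satisfies g'(t*) = g(t*)/(T + t*).
g'(t) = 0.63·129·t^-0.37. Setting 0.63·129·t^-0.37 = 129·t^0.63/(55+t) gives 0.63(55+t) = t, so 0.37·t = 0.63×55.
t* = 0.63×55/0.37 = 93.65 s.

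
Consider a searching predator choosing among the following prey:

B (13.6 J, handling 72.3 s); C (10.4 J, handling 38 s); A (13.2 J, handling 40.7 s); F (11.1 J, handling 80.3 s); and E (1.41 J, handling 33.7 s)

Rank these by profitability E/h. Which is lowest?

E

Profitability E/h (J/s): B = 13.6/72.3 = 0.188, C = 10.4/38 = 0.274, A = 13.2/40.7 = 0.324, F = 11.1/80.3 = 0.138, E = 1.41/33.7 = 0.0418.
Ranked: A > C > B > F > E.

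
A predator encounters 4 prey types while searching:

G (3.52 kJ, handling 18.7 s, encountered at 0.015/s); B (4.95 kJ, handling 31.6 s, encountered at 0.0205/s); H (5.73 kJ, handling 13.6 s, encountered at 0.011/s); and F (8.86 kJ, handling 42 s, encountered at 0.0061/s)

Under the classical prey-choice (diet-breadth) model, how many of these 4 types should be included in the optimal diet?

4

Profitabilities (E/h, kJ/s): H 0.421, F 0.211, G 0.188, B 0.157. Add prey in this order while the next type's profitability exceeds the intake rate on those already taken.
Rate on top 1: 0.05483. F: 0.211 > 0.05483 → include.
Rate on top 2: 0.08328. G: 0.188 > 0.08328 → include.
Rate on top 3: 0.1007. B: 0.157 > 0.1007 → include.
Optimal diet: H, F, G, B — 4 of 4 types.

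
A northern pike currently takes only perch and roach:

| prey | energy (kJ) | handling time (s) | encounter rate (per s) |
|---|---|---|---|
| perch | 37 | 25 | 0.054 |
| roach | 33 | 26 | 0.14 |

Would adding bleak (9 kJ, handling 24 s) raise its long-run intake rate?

No

On perch and roach alone, R = ΣλE/(1+Σλh) = 6.618/5.99 = 1.105 kJ/s.
Profitability of bleak: 9/24 = 0.375 kJ/s.
Since 0.375 < R, time spent handling bleak is better spent searching.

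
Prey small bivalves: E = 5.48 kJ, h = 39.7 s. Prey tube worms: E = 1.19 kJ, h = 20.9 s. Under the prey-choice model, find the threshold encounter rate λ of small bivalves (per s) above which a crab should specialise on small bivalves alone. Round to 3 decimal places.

At the threshold, the rate on small bivalves alone equals the profitability of tube worms: λ·5.48/(1 + λ·39.7) = 1.19/20.9 = 0.05694.
Rearranging, λ(5.48 − 0.05694×39.7) = 0.05694, so λ = 0.05694/3.22 = 0.01768 per s.

0.018 per s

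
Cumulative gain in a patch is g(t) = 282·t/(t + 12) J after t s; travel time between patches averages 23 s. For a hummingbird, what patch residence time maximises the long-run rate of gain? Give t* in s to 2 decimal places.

Maximise g(t)/(T+t): set derivative to zero → g'(t)(T+t) = g(t).
g'(t) = 282·12/(t + 12)². Setting 282·12/(t+12)² = 282t/[(t+12)(23+t)] gives 12(23+t) = t(t+12), so t² = 12×23 = 276.
t* = √276 = 16.61 s.

16.61 s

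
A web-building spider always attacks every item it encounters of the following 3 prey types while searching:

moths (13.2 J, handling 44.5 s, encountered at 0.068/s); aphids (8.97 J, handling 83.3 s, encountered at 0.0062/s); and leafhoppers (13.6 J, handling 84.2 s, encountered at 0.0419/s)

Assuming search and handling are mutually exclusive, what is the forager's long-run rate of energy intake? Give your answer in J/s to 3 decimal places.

0.189 J/s

R = (0.068×13.2 + 0.0062×8.97 + 0.0419×13.6) / (1 + 0.068×44.5 + 0.0062×83.3 + 0.0419×84.2) = 1.523/8.07 = 0.1887 J/s.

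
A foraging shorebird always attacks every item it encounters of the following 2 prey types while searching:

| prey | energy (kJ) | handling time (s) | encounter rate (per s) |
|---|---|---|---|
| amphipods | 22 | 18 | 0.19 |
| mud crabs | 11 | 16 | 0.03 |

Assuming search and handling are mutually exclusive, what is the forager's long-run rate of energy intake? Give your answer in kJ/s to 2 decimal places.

R = Σλ_iE_i / (1 + Σλ_ih_i)
Numerator: 0.19×22 + 0.03×11 = 4.51
Denominator: 1 + 0.19×18 + 0.03×16 = 4.9
R = 4.51/4.9 = 0.9204 kJ/s

0.92 kJ/s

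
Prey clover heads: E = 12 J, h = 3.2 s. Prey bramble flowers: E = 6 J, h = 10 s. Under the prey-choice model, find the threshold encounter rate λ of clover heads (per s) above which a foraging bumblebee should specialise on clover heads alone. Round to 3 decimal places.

The zero-one rule: include bramble flowers iff E₂/h₂ > λE₁/(1+λh₁). Equality gives the switch point.
λE₁h₂ = E₂ + λE₂h₁ ⇒ λ = E₂/(E₁h₂ − E₂h₁) = 6/(120 − 19.2) = 0.05952 per s.

0.060 per s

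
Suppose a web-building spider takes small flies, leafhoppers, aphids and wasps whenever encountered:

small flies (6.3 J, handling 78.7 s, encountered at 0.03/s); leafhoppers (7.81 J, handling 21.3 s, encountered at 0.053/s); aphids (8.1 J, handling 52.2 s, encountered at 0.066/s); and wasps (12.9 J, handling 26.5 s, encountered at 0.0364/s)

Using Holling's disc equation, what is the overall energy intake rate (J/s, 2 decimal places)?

0.18 J/s

R = (0.03×6.3 + 0.053×7.81 + 0.066×8.1 + 0.0364×12.9) / (1 + 0.03×78.7 + 0.053×21.3 + 0.066×52.2 + 0.0364×26.5) = 1.607/8.9 = 0.1806 J/s.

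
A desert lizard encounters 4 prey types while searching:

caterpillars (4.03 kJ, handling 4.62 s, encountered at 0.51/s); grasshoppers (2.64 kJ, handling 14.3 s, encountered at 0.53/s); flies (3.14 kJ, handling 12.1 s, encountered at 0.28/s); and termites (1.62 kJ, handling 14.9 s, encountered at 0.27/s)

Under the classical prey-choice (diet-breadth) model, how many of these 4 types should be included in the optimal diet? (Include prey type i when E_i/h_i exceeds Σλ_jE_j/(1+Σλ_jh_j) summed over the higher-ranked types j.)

1

Profitabilities (E/h, kJ/s): caterpillars 0.872, flies 0.26, grasshoppers 0.185, termites 0.109. Add prey in this order while the next type's profitability exceeds the intake rate on those already taken.
Rate on top 1: 0.6124. flies: 0.26 < 0.6124 → exclude; stop.
Optimal diet: caterpillars — 1 of 4 types.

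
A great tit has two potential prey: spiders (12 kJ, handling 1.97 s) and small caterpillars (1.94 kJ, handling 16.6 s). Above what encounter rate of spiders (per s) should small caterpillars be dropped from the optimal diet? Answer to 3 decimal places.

0.010 per s

Drop small caterpillars once their profitability E₂/h₂ falls below the rate achievable on spiders alone: E₂/h₂ = λE₁/(1 + λh₁).
Solve for λ: λE₁h₂ = E₂(1 + λh₁) → λ(E₁h₂ − E₂h₁) = E₂ → λ = E₂/(E₁h₂ − E₂h₁).
λ = 1.94/(12×16.6 − 1.94×1.97) = 1.94/195.4 = 0.009929 per s.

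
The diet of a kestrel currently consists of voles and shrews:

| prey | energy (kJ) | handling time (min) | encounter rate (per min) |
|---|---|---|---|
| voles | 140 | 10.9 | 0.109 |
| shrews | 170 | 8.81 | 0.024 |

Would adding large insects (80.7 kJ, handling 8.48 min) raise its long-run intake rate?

Yes

Intake rate on the current diet: R = (0.109×140 + 0.024×170) / (1 + 0.109×10.9 + 0.024×8.81) = 19.34/2.4 = 8.06 kJ/min.
Profitability of large insects: 80.7/8.48 = 9.517 kJ/min.
Since 9.517 > R, including large insects increases the long-run rate.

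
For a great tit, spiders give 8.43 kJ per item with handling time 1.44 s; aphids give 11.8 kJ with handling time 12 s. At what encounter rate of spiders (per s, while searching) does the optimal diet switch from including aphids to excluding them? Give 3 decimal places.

0.140 per s

The zero-one rule: include aphids iff E₂/h₂ > λE₁/(1+λh₁). Equality gives the switch point.
λE₁h₂ = E₂ + λE₂h₁ ⇒ λ = E₂/(E₁h₂ − E₂h₁) = 11.8/(101.2 − 16.99) = 0.1402 per s.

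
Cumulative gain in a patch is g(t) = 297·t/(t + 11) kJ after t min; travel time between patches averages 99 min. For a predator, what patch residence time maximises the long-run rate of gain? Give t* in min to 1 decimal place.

Maximise g(t)/(T+t): set derivative to zero → g'(t)(T+t) = g(t).
g'(t) = 297·11/(t + 11)². Setting 297·11/(t+11)² = 297t/[(t+11)(99+t)] gives 11(99+t) = t(t+11), so t² = 11×99 = 1089.
t* = √1089 = 33 min.

33.0 min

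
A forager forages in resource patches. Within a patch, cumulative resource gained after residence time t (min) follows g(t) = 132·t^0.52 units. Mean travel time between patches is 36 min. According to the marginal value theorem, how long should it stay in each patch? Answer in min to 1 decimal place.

39.0 min

Maximise g(t)/(T+t): set derivative to zero → g'(t)(T+t) = g(t).
g'(t) = 0.52·132·t^-0.48. Setting 0.52·132·t^-0.48 = 132·t^0.52/(36+t) gives 0.52(36+t) = t, so 0.48·t = 0.52×36.
t* = 0.52×36/0.48 = 39 min.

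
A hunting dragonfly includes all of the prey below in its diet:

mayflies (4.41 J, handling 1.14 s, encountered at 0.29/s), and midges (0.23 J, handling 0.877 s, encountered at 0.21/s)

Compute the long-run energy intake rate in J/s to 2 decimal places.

Energy encountered per unit search time: 0.29×4.41 + 0.21×0.23 = 1.327 J/s.
Handling time per unit search time: 0.29×1.14 + 0.21×0.877 = 0.5148.
Rate = 1.327/(1 + 0.5148) = 0.8762 J/s.

0.88 J/s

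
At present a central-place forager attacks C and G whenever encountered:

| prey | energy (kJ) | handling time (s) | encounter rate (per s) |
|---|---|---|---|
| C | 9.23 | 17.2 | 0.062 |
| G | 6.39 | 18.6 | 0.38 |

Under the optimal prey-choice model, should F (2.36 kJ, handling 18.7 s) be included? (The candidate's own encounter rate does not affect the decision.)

No

Intake rate on the current diet: R = (0.062×9.23 + 0.38×6.39) / (1 + 0.062×17.2 + 0.38×18.6) = 3/9.134 = 0.3285 kJ/s.
Profitability of F: 2.36/18.7 = 0.1262 kJ/s.
0.1262 < 0.3285, so adding F would lower the average — exclude it.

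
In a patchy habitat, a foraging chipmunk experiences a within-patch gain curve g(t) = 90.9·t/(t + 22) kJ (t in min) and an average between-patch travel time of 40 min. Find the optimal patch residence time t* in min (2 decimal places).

Maximise g(t)/(T+t): set derivative to zero → g'(t)(T+t) = g(t).
g'(t) = 90.9·22/(t + 22)². Setting 90.9·22/(t+22)² = 90.9t/[(t+22)(40+t)] gives 22(40+t) = t(t+22), so t² = 22×40 = 880.
t* = √880 = 29.66 min.

29.66 min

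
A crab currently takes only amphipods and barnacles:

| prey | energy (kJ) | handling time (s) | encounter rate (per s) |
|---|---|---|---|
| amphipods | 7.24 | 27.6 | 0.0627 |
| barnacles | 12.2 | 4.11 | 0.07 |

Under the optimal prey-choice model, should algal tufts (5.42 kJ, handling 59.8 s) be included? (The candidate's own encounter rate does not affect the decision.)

Intake rate on the current diet: R = (0.0627×7.24 + 0.07×12.2) / (1 + 0.0627×27.6 + 0.07×4.11) = 1.308/3.018 = 0.4334 kJ/s.
Profitability of algal tufts: 5.42/59.8 = 0.09064 kJ/s.
Since 0.09064 < R, time spent handling algal tufts is better spent searching.

No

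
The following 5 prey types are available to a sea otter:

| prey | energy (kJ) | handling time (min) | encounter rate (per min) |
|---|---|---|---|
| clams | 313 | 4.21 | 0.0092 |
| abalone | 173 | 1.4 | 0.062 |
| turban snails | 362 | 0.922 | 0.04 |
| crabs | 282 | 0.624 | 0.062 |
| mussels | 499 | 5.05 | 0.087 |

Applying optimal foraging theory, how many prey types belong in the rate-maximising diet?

E/h in descending order: crabs 452, turban snails 393, abalone 124, mussels 98.8, clams 74.3 kJ/min. The optimal diet is the largest prefix of this list for which every included type satisfies E_i/h_i > R on the types above it.
Rate on top 1: 16.83. turban snails: 393 > 16.83 → include.
Rate on top 2: 29.72. abalone: 124 > 29.72 → include.
Rate on top 3: 36.73. mussels: 98.8 > 36.73 → include.
Rate on top 4: 53.76. clams: 74.3 > 53.76 → include.
Optimal diet: crabs, turban snails, abalone, mussels, clams — 5 of 5 types.

5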